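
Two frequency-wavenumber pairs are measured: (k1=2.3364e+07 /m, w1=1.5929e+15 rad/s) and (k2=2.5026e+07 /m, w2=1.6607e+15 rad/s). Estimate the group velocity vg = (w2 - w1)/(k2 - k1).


vg = (w2 - w1) / (k2 - k1)
= (1.6607e+15 - 1.5929e+15) / (2.5026e+07 - 2.3364e+07)
= 6.7800e+13 / 1.6620e+06
= 4.0794e+07 m/s

4.0794e+07


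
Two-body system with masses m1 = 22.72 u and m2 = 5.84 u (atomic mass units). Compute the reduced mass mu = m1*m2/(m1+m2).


mu = m1 * m2 / (m1 + m2)
= 22.72 * 5.84 / (22.72 + 5.84)
= 132.6848 / 28.56
= 4.6458 u

4.6458


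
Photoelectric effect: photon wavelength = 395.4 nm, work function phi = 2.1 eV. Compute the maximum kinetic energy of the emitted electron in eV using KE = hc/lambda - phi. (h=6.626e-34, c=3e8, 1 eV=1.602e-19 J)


E_photon = hc / lambda
= (6.626e-34)(3e8) / (395.4e-9)
= 5.0273e-19 J
= 3.1381 eV
KE = E_photon - phi
= 3.1381 - 2.1
= 1.0381 eV

1.0381


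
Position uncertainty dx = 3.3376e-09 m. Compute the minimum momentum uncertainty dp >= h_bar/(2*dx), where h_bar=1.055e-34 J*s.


dp = h_bar / (2 * dx)
= 1.055e-34 / (2 * 3.3376e-09)
= 1.055e-34 / 6.6752e-09
= 1.5805e-26 kg*m/s

1.5805e-26


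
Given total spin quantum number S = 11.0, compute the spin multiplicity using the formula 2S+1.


Spin multiplicity = 2S + 1
= 2 * 11.0 + 1
= 22.0 + 1
= 23

23


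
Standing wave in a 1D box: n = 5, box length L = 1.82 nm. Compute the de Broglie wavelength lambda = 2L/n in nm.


lambda = 2L / n
= 2 * 1.82 / 5
= 3.64 / 5
= 0.728 nm

0.728


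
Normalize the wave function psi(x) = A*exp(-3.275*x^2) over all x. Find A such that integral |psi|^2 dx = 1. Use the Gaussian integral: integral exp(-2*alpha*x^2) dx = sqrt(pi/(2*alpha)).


integral |psi|^2 dx = A^2 * sqrt(pi/(2*alpha)) = 1
A^2 = sqrt(2*alpha/pi)
= sqrt(2 * 3.275 / pi)
= 1.443929
A = sqrt(1.443929)
= 1.2016

1.2016


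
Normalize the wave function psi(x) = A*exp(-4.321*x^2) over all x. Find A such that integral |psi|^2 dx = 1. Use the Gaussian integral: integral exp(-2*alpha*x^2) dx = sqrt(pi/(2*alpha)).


integral |psi|^2 dx = A^2 * sqrt(pi/(2*alpha)) = 1
A^2 = sqrt(2*alpha/pi)
= sqrt(2 * 4.321 / pi)
= 1.658564
A = sqrt(1.658564)
= 1.2879

1.2879


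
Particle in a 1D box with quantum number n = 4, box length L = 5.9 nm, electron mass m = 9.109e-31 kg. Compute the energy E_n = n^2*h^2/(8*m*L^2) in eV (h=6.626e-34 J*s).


E = n^2 * h^2 / (8 * m * L^2)
= 4^2 * (6.626e-34)^2 / (8 * 9.109e-31 * (5.9e-9)^2)
= 16 * 4.3904e-67 / (8 * 9.109e-31 * 3.4810e-17)
= 2.7692e-20 J
= 0.1729 eV

0.1729


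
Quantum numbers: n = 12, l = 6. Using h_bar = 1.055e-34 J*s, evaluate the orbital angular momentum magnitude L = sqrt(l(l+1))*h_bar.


L = sqrt(l*(l+1)) * h_bar
= sqrt(6 * 7) * 1.055e-34
= sqrt(42) * 1.055e-34
= 6.4807 * 1.055e-34
= 6.8372e-34 J*s

6.8372e-34


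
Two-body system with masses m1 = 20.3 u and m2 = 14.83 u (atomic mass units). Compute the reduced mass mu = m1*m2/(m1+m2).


mu = m1 * m2 / (m1 + m2)
= 20.3 * 14.83 / (20.3 + 14.83)
= 301.049 / 35.13
= 8.5696 u

8.5696


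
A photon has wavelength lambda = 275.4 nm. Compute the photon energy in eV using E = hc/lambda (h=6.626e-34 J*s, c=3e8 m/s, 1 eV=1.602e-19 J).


E = hc / lambda
= (6.626e-34)(3e8) / (275.4e-9)
= 1.9878e-25 / 2.7540e-07
= 7.2179e-19 J
Converting to eV: 7.2179e-19 / 1.602e-19
= 4.5055 eV

4.5055


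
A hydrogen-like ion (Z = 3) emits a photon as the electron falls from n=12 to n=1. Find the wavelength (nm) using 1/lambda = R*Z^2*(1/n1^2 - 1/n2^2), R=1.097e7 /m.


1/lambda = R * Z^2 * (1/n1^2 - 1/n2^2)
= 1.097e7 * 3^2 * (1/1^2 - 1/12^2)
= 1.097e7 * 9 * (1.0 - 0.006944)
= 9.8044e+07 /m
lambda = 1 / 9.8044e+07
= 10.1995 nm

10.1995


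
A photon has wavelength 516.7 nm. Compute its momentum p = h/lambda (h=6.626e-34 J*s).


p = h / lambda
= 6.626e-34 / (516.7e-9)
= 6.626e-34 / 5.1670e-07
= 1.2824e-27 kg*m/s

1.2824e-27


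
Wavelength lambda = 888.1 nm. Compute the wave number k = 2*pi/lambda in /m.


k = 2 * pi / lambda
= 6.2832 / (888.1e-9)
= 6.2832 / 8.8810e-07
= 7.0749e+06 /m

7.0749e+06


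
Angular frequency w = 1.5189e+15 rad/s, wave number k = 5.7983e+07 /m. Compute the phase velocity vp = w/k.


vp = w / k
= 1.5189e+15 / 5.7983e+07
= 2.6196e+07 m/s

2.6196e+07


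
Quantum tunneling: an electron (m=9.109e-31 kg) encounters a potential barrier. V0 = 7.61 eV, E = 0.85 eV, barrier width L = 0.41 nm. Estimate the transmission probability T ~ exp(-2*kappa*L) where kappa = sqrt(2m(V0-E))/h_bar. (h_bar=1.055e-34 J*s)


V0 - E = 6.76 eV = 1.0830e-18 J
kappa = sqrt(2 * m * (V0-E)) / h_bar
= sqrt(2 * 9.109e-31 * 1.0830e-18) / 1.055e-34
= 1.3314e+10 /m
2*kappa*L = 2 * 1.3314e+10 * 0.41e-9
= 10.9173
T = exp(-10.9173) = 1.814115e-05

1.814115e-05


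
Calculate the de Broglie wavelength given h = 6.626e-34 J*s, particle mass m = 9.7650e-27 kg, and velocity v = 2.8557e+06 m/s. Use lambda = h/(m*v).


lambda = h / (m * v)
= 6.626e-34 / (9.7650e-27 * 2.8557e+06)
= 6.626e-34 / 2.7886e-20
= 2.3761e-14 m

2.3761e-14


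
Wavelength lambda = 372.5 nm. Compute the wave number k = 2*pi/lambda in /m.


k = 2 * pi / lambda
= 6.2832 / (372.5e-9)
= 6.2832 / 3.7250e-07
= 1.6868e+07 /m

1.6868e+07


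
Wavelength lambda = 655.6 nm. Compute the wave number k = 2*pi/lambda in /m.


k = 2 * pi / lambda
= 6.2832 / (655.6e-9)
= 6.2832 / 6.5560e-07
= 9.5839e+06 /m

9.5839e+06


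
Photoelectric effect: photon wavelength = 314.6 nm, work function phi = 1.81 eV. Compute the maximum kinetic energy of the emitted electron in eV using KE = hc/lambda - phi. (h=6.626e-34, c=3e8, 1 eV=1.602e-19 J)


E_photon = hc / lambda
= (6.626e-34)(3e8) / (314.6e-9)
= 6.3185e-19 J
= 3.9441 eV
KE = E_photon - phi
= 3.9441 - 1.81
= 2.1341 eV

2.1341


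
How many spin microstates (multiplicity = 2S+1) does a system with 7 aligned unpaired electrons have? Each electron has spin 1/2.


Total spin S = N * (1/2) = 7 * 0.5 = 3.5
Spin multiplicity = 2S + 1
= 2 * 3.5 + 1
= 8

8


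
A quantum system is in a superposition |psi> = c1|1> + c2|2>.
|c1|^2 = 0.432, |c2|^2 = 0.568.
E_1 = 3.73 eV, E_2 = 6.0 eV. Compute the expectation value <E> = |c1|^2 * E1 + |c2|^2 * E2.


<E> = |c1|^2 * E1 + |c2|^2 * E2
= 0.432 * 3.73 + 0.568 * 6.0
= 1.6114 + 3.408
= 5.0194 eV

5.0194


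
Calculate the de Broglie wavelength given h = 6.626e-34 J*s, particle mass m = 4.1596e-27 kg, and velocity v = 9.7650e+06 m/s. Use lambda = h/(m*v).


lambda = h / (m * v)
= 6.626e-34 / (4.1596e-27 * 9.7650e+06)
= 6.626e-34 / 4.0618e-20
= 1.6313e-14 m

1.6313e-14


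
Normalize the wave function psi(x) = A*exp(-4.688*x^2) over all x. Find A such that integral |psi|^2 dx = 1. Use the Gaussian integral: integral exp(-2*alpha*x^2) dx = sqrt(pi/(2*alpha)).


integral |psi|^2 dx = A^2 * sqrt(pi/(2*alpha)) = 1
A^2 = sqrt(2*alpha/pi)
= sqrt(2 * 4.688 / pi)
= 1.727563
A = sqrt(1.727563)
= 1.3144

1.3144


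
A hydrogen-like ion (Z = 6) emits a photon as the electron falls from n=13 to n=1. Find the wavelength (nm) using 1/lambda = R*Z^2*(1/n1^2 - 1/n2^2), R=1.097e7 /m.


1/lambda = R * Z^2 * (1/n1^2 - 1/n2^2)
= 1.097e7 * 6^2 * (1/1^2 - 1/13^2)
= 1.097e7 * 36 * (1.0 - 0.005917)
= 3.9258e+08 /m
lambda = 1 / 3.9258e+08
= 2.5472 nm

2.5472


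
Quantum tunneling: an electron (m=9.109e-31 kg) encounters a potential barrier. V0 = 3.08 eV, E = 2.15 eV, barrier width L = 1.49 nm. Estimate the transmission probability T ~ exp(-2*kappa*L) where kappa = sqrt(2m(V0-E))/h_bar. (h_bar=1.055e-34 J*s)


V0 - E = 0.93 eV = 1.4899e-19 J
kappa = sqrt(2 * m * (V0-E)) / h_bar
= sqrt(2 * 9.109e-31 * 1.4899e-19) / 1.055e-34
= 4.9382e+09 /m
2*kappa*L = 2 * 4.9382e+09 * 1.49e-9
= 14.7159
T = exp(-14.7159) = 4.064106e-07

4.064106e-07


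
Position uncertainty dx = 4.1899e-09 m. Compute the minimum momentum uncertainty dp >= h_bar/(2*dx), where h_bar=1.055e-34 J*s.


dp = h_bar / (2 * dx)
= 1.055e-34 / (2 * 4.1899e-09)
= 1.055e-34 / 8.3798e-09
= 1.2590e-26 kg*m/s

1.2590e-26


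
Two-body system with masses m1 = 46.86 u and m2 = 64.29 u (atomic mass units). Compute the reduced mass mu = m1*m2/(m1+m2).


mu = m1 * m2 / (m1 + m2)
= 46.86 * 64.29 / (46.86 + 64.29)
= 3012.6294 / 111.15
= 27.1042 u

27.1042


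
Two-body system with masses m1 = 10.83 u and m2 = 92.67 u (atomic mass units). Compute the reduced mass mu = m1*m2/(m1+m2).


mu = m1 * m2 / (m1 + m2)
= 10.83 * 92.67 / (10.83 + 92.67)
= 1003.6161 / 103.5
= 9.6968 u

9.6968


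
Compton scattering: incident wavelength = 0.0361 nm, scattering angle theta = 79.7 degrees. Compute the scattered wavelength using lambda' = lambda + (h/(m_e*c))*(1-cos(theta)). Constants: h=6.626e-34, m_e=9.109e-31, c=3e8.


Compton wavelength: h/(m_e*c) = 2.4247e-12 m
d_lambda = 2.4247e-12 * (1 - cos(79.7 deg))
= 2.4247e-12 * 0.821198
= 1.9912e-12 m = 0.001991 nm
lambda' = 0.0361 + 0.001991
= 0.038091 nm

0.038091


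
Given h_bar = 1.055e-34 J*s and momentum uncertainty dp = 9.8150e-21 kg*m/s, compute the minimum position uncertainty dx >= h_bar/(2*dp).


dx = h_bar / (2 * dp)
= 1.055e-34 / (2 * 9.8150e-21)
= 1.055e-34 / 1.9630e-20
= 5.3744e-15 m

5.3744e-15


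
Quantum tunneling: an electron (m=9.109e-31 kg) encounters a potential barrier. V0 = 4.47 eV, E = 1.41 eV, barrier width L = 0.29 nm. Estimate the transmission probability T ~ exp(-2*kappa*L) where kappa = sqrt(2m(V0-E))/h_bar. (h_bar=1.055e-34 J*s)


V0 - E = 3.06 eV = 4.9021e-19 J
kappa = sqrt(2 * m * (V0-E)) / h_bar
= sqrt(2 * 9.109e-31 * 4.9021e-19) / 1.055e-34
= 8.9576e+09 /m
2*kappa*L = 2 * 8.9576e+09 * 0.29e-9
= 5.1954
T = exp(-5.1954) = 5.542075e-03

5.542075e-03


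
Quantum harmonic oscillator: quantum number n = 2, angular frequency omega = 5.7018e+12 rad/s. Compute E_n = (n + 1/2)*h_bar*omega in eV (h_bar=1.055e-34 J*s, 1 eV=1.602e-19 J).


E = (n + 1/2) * h_bar * omega
= (2 + 0.5) * 1.055e-34 * 5.7018e+12
= 2.5 * 6.0154e-22
= 1.5038e-21 J
= 0.0094 eV

0.0094


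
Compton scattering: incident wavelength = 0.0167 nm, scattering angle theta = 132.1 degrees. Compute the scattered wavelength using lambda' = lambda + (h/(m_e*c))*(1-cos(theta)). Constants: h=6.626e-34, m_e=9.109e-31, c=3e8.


Compton wavelength: h/(m_e*c) = 2.4247e-12 m
d_lambda = 2.4247e-12 * (1 - cos(132.1 deg))
= 2.4247e-12 * 1.670427
= 4.0503e-12 m = 0.00405 nm
lambda' = 0.0167 + 0.00405
= 0.02075 nm

0.02075


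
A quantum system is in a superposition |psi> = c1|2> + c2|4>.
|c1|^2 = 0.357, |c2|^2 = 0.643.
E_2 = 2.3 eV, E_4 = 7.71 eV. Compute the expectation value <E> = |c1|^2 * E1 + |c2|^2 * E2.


<E> = |c1|^2 * E1 + |c2|^2 * E2
= 0.357 * 2.3 + 0.643 * 7.71
= 0.8211 + 4.9575
= 5.7786 eV

5.7786


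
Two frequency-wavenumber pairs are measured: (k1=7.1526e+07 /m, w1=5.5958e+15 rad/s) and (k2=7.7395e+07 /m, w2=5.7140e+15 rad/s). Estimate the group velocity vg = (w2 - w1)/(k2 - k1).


vg = (w2 - w1) / (k2 - k1)
= (5.7140e+15 - 5.5958e+15) / (7.7395e+07 - 7.1526e+07)
= 1.1820e+14 / 5.8690e+06
= 2.0140e+07 m/s

2.0140e+07


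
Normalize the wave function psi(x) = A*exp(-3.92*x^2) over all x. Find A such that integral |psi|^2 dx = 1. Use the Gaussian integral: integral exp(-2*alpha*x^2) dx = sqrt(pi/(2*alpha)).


integral |psi|^2 dx = A^2 * sqrt(pi/(2*alpha)) = 1
A^2 = sqrt(2*alpha/pi)
= sqrt(2 * 3.92 / pi)
= 1.579731
A = sqrt(1.579731)
= 1.2569

1.2569


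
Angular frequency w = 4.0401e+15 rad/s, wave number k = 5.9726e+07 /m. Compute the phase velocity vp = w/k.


vp = w / k
= 4.0401e+15 / 5.9726e+07
= 6.7644e+07 m/s

6.7644e+07


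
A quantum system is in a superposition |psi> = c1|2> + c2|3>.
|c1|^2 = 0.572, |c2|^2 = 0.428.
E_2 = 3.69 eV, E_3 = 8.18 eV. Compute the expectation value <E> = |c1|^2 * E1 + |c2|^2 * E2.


<E> = |c1|^2 * E1 + |c2|^2 * E2
= 0.572 * 3.69 + 0.428 * 8.18
= 2.1107 + 3.501
= 5.6117 eV

5.6117


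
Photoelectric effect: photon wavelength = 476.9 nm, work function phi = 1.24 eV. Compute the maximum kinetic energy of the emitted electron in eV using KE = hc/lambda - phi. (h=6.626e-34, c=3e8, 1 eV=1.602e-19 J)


E_photon = hc / lambda
= (6.626e-34)(3e8) / (476.9e-9)
= 4.1682e-19 J
= 2.6019 eV
KE = E_photon - phi
= 2.6019 - 1.24
= 1.3619 eV

1.3619


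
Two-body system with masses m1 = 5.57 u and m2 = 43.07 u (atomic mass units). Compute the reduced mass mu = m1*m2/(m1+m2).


mu = m1 * m2 / (m1 + m2)
= 5.57 * 43.07 / (5.57 + 43.07)
= 239.8999 / 48.64
= 4.9322 u

4.9322


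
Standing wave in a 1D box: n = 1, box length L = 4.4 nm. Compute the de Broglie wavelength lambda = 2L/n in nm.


lambda = 2L / n
= 2 * 4.4 / 1
= 8.8 / 1
= 8.8 nm

8.8


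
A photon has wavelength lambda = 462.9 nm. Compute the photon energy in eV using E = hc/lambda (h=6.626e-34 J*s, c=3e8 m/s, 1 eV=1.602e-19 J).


E = hc / lambda
= (6.626e-34)(3e8) / (462.9e-9)
= 1.9878e-25 / 4.6290e-07
= 4.2942e-19 J
Converting to eV: 4.2942e-19 / 1.602e-19
= 2.6805 eV

2.6805


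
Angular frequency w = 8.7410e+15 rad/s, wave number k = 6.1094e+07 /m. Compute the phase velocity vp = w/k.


vp = w / k
= 8.7410e+15 / 6.1094e+07
= 1.4307e+08 m/s

1.4307e+08


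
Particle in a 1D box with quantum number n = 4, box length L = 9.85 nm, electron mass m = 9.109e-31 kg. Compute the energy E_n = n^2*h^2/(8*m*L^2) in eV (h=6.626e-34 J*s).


E = n^2 * h^2 / (8 * m * L^2)
= 4^2 * (6.626e-34)^2 / (8 * 9.109e-31 * (9.85e-9)^2)
= 16 * 4.3904e-67 / (8 * 9.109e-31 * 9.7023e-17)
= 9.9355e-21 J
= 0.062 eV

0.062


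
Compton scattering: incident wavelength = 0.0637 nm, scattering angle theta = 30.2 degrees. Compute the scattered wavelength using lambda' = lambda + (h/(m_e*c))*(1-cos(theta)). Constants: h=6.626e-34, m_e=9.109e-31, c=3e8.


Compton wavelength: h/(m_e*c) = 2.4247e-12 m
d_lambda = 2.4247e-12 * (1 - cos(30.2 deg))
= 2.4247e-12 * 0.135725
= 3.2909e-13 m = 0.000329 nm
lambda' = 0.0637 + 0.000329
= 0.064029 nm

0.064029


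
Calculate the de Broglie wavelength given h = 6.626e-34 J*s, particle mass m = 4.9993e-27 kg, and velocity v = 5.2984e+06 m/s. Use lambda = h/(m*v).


lambda = h / (m * v)
= 6.626e-34 / (4.9993e-27 * 5.2984e+06)
= 6.626e-34 / 2.6488e-20
= 2.5015e-14 m

2.5015e-14


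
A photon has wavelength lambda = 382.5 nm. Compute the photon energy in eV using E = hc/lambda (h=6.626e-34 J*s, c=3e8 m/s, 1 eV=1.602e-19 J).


E = hc / lambda
= (6.626e-34)(3e8) / (382.5e-9)
= 1.9878e-25 / 3.8250e-07
= 5.1969e-19 J
Converting to eV: 5.1969e-19 / 1.602e-19
= 3.244 eV

3.244


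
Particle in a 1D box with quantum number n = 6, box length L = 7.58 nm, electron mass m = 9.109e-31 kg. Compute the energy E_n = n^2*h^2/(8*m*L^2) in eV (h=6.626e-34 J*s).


E = n^2 * h^2 / (8 * m * L^2)
= 6^2 * (6.626e-34)^2 / (8 * 9.109e-31 * (7.58e-9)^2)
= 36 * 4.3904e-67 / (8 * 9.109e-31 * 5.7456e-17)
= 3.7749e-20 J
= 0.2356 eV

0.2356


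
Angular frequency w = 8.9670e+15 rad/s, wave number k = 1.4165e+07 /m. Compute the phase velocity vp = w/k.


vp = w / k
= 8.9670e+15 / 1.4165e+07
= 6.3304e+08 m/s

6.3304e+08


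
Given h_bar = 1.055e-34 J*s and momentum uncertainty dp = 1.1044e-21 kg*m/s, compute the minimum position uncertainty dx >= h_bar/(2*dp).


dx = h_bar / (2 * dp)
= 1.055e-34 / (2 * 1.1044e-21)
= 1.055e-34 / 2.2088e-21
= 4.7763e-14 m

4.7763e-14


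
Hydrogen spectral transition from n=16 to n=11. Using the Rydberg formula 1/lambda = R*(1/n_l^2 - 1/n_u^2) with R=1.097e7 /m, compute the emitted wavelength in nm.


1/lambda = R * (1/n_l^2 - 1/n_u^2)
= 1.097e7 * (1/11^2 - 1/16^2)
= 1.097e7 * (0.008264 - 0.003906)
= 1.097e7 * 0.004358
= 4.7810e+04 /m
lambda = 1 / 4.7810e+04 = 20916.3037 nm

20916.3037


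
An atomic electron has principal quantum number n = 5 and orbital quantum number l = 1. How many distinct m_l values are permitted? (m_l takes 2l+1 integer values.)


m_l ranges from -l to +l in integer steps
So m_l goes from -1 to +1
Count = 2l + 1 = 2*1 + 1
= 3

3


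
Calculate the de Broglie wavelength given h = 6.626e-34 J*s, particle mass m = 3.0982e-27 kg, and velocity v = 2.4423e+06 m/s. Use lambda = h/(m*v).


lambda = h / (m * v)
= 6.626e-34 / (3.0982e-27 * 2.4423e+06)
= 6.626e-34 / 7.5667e-21
= 8.7568e-14 m

8.7568e-14


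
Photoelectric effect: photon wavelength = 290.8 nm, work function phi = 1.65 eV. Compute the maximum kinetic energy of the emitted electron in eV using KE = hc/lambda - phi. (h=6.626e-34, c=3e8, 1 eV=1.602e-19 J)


E_photon = hc / lambda
= (6.626e-34)(3e8) / (290.8e-9)
= 6.8356e-19 J
= 4.2669 eV
KE = E_photon - phi
= 4.2669 - 1.65
= 2.6169 eV

2.6169


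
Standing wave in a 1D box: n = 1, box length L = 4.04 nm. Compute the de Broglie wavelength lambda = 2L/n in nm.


lambda = 2L / n
= 2 * 4.04 / 1
= 8.08 / 1
= 8.08 nm

8.08


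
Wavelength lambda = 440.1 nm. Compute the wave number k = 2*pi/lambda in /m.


k = 2 * pi / lambda
= 6.2832 / (440.1e-9)
= 6.2832 / 4.4010e-07
= 1.4277e+07 /m

1.4277e+07


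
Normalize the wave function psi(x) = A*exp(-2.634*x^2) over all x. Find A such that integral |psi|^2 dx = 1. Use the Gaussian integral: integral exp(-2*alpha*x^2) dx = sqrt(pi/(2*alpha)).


integral |psi|^2 dx = A^2 * sqrt(pi/(2*alpha)) = 1
A^2 = sqrt(2*alpha/pi)
= sqrt(2 * 2.634 / pi)
= 1.294935
A = sqrt(1.294935)
= 1.138

1.138


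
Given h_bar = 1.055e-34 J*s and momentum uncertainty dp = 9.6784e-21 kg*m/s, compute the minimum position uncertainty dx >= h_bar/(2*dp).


dx = h_bar / (2 * dp)
= 1.055e-34 / (2 * 9.6784e-21)
= 1.055e-34 / 1.9357e-20
= 5.4503e-15 m

5.4503e-15


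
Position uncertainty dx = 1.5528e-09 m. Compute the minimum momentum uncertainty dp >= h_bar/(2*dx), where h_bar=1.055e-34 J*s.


dp = h_bar / (2 * dx)
= 1.055e-34 / (2 * 1.5528e-09)
= 1.055e-34 / 3.1056e-09
= 3.3971e-26 kg*m/s

3.3971e-26


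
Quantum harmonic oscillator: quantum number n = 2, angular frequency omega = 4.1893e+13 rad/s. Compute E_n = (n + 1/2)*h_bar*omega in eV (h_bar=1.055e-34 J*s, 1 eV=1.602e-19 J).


E = (n + 1/2) * h_bar * omega
= (2 + 0.5) * 1.055e-34 * 4.1893e+13
= 2.5 * 4.4197e-21
= 1.1049e-20 J
= 0.069 eV

0.069


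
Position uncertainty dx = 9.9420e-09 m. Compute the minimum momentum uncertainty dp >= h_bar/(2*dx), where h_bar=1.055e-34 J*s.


dp = h_bar / (2 * dx)
= 1.055e-34 / (2 * 9.9420e-09)
= 1.055e-34 / 1.9884e-08
= 5.3058e-27 kg*m/s

5.3058e-27


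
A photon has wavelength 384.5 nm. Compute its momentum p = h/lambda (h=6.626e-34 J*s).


p = h / lambda
= 6.626e-34 / (384.5e-9)
= 6.626e-34 / 3.8450e-07
= 1.7233e-27 kg*m/s

1.7233e-27


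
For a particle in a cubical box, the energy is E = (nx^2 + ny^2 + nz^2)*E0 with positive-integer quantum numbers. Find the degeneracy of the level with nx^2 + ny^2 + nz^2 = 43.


Enumerate all (nx, ny, nz) with nx^2 + ny^2 + nz^2 = 43:
(3,3,5)
(3,5,3)
(5,3,3)
Total degeneracy = 3

3


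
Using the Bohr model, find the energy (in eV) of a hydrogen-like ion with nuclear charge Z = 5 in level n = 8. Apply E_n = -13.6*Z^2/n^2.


E_n = -13.6 * Z^2 / n^2
= -13.6 * 5^2 / 8^2
= -13.6 * 25 / 64
= -5.3125 eV

-5.3125


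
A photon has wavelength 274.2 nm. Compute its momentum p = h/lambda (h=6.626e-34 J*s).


p = h / lambda
= 6.626e-34 / (274.2e-9)
= 6.626e-34 / 2.7420e-07
= 2.4165e-27 kg*m/s

2.4165e-27


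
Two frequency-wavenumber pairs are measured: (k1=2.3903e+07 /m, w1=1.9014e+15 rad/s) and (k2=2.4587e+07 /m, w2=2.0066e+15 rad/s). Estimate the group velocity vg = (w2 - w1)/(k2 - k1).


vg = (w2 - w1) / (k2 - k1)
= (2.0066e+15 - 1.9014e+15) / (2.4587e+07 - 2.3903e+07)
= 1.0520e+14 / 6.8400e+05
= 1.5380e+08 m/s

1.5380e+08


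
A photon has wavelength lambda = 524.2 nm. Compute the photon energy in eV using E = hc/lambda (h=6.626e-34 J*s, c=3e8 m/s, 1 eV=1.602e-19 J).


E = hc / lambda
= (6.626e-34)(3e8) / (524.2e-9)
= 1.9878e-25 / 5.2420e-07
= 3.7921e-19 J
Converting to eV: 3.7921e-19 / 1.602e-19
= 2.3671 eV

2.3671


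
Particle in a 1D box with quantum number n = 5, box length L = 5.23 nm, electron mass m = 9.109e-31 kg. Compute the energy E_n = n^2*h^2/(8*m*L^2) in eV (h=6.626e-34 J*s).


E = n^2 * h^2 / (8 * m * L^2)
= 5^2 * (6.626e-34)^2 / (8 * 9.109e-31 * (5.23e-9)^2)
= 25 * 4.3904e-67 / (8 * 9.109e-31 * 2.7353e-17)
= 5.5065e-20 J
= 0.3437 eV

0.3437


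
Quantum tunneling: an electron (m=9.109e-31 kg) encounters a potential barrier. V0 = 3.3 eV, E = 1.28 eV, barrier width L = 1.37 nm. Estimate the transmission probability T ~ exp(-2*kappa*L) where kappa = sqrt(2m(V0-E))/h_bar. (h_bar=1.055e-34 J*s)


V0 - E = 2.02 eV = 3.2360e-19 J
kappa = sqrt(2 * m * (V0-E)) / h_bar
= sqrt(2 * 9.109e-31 * 3.2360e-19) / 1.055e-34
= 7.2779e+09 /m
2*kappa*L = 2 * 7.2779e+09 * 1.37e-9
= 19.9414
T = exp(-19.9414) = 2.185572e-09

2.185572e-09


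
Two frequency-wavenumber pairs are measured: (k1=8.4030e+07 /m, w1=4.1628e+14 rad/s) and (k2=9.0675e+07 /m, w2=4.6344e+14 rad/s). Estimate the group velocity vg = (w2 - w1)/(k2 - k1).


vg = (w2 - w1) / (k2 - k1)
= (4.6344e+14 - 4.1628e+14) / (9.0675e+07 - 8.4030e+07)
= 4.7160e+13 / 6.6450e+06
= 7.0971e+06 m/s

7.0971e+06


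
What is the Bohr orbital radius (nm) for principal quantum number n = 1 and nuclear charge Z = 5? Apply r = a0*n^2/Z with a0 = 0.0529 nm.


r = a0 * n^2 / Z
= 0.0529 * 1^2 / 5
= 0.0529 * 1 / 5
= 0.0106 nm

0.0106


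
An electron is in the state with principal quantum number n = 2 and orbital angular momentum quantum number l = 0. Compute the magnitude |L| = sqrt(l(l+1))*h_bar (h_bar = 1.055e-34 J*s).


L = sqrt(l*(l+1)) * h_bar
= sqrt(0 * 1) * 1.055e-34
= sqrt(0) * 1.055e-34
= 0.0 * 1.055e-34
= 0.0000e+00 J*s

0.0000e+00


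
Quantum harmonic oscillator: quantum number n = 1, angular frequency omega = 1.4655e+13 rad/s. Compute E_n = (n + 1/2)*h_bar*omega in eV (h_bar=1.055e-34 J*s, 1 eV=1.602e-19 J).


E = (n + 1/2) * h_bar * omega
= (1 + 0.5) * 1.055e-34 * 1.4655e+13
= 1.5 * 1.5461e-21
= 2.3192e-21 J
= 0.0145 eV

0.0145


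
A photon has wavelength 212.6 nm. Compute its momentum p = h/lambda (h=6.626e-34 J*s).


p = h / lambda
= 6.626e-34 / (212.6e-9)
= 6.626e-34 / 2.1260e-07
= 3.1167e-27 kg*m/s

3.1167e-27


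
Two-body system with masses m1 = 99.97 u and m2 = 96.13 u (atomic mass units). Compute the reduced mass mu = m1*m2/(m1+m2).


mu = m1 * m2 / (m1 + m2)
= 99.97 * 96.13 / (99.97 + 96.13)
= 9610.1161 / 196.1
= 49.0062 u

49.0062


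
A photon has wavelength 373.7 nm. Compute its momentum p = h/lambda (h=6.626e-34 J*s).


p = h / lambda
= 6.626e-34 / (373.7e-9)
= 6.626e-34 / 3.7370e-07
= 1.7731e-27 kg*m/s

1.7731e-27


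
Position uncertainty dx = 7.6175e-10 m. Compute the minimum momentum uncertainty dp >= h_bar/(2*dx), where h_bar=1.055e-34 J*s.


dp = h_bar / (2 * dx)
= 1.055e-34 / (2 * 7.6175e-10)
= 1.055e-34 / 1.5235e-09
= 6.9248e-26 kg*m/s

6.9248e-26


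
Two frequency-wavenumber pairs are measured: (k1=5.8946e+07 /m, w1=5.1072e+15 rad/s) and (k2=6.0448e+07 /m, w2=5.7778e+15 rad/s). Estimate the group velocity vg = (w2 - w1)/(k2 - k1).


vg = (w2 - w1) / (k2 - k1)
= (5.7778e+15 - 5.1072e+15) / (6.0448e+07 - 5.8946e+07)
= 6.7060e+14 / 1.5020e+06
= 4.4647e+08 m/s

4.4647e+08


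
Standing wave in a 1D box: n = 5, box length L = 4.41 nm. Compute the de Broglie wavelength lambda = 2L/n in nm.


lambda = 2L / n
= 2 * 4.41 / 5
= 8.82 / 5
= 1.764 nm

1.764


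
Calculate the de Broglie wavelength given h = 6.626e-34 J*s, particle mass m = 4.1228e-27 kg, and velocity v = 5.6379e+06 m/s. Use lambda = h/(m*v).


lambda = h / (m * v)
= 6.626e-34 / (4.1228e-27 * 5.6379e+06)
= 6.626e-34 / 2.3244e-20
= 2.8506e-14 m

2.8506e-14


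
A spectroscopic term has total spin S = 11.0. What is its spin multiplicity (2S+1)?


Spin multiplicity = 2S + 1
= 2 * 11.0 + 1
= 22.0 + 1
= 23

23


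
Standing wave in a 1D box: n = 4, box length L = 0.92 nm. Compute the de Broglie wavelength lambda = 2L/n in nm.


lambda = 2L / n
= 2 * 0.92 / 4
= 1.84 / 4
= 0.46 nm

0.46


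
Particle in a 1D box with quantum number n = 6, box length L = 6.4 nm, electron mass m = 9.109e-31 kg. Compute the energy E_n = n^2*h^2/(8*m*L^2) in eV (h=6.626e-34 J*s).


E = n^2 * h^2 / (8 * m * L^2)
= 6^2 * (6.626e-34)^2 / (8 * 9.109e-31 * (6.4e-9)^2)
= 36 * 4.3904e-67 / (8 * 9.109e-31 * 4.0960e-17)
= 5.2952e-20 J
= 0.3305 eV

0.3305


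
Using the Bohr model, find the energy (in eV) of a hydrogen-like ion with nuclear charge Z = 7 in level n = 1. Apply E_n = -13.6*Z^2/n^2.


E_n = -13.6 * Z^2 / n^2
= -13.6 * 7^2 / 1^2
= -13.6 * 49 / 1
= -666.4 eV

-666.4


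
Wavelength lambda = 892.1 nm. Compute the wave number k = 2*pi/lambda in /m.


k = 2 * pi / lambda
= 6.2832 / (892.1e-9)
= 6.2832 / 8.9210e-07
= 7.0431e+06 /m

7.0431e+06


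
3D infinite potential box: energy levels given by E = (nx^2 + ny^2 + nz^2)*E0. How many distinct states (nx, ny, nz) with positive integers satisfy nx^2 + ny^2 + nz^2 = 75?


Enumerate all (nx, ny, nz) with nx^2 + ny^2 + nz^2 = 75:
(1,5,7)
(1,7,5)
(5,1,7)
(5,5,5)
(5,7,1)
(7,1,5)
(7,5,1)
Total degeneracy = 7

7


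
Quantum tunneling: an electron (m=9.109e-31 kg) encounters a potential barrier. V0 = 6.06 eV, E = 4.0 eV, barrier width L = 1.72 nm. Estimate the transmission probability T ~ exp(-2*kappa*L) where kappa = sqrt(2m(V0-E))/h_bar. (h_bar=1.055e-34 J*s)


V0 - E = 2.06 eV = 3.3001e-19 J
kappa = sqrt(2 * m * (V0-E)) / h_bar
= sqrt(2 * 9.109e-31 * 3.3001e-19) / 1.055e-34
= 7.3496e+09 /m
2*kappa*L = 2 * 7.3496e+09 * 1.72e-9
= 25.2826
T = exp(-25.2826) = 1.046935e-11

1.046935e-11


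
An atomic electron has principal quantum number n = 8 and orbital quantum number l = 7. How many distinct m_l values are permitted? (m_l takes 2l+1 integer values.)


m_l ranges from -l to +l in integer steps
So m_l goes from -7 to +7
Count = 2l + 1 = 2*7 + 1
= 15

15


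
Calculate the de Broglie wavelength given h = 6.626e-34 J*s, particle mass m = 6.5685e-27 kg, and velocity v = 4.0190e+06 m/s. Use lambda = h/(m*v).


lambda = h / (m * v)
= 6.626e-34 / (6.5685e-27 * 4.0190e+06)
= 6.626e-34 / 2.6399e-20
= 2.5100e-14 m

2.5100e-14


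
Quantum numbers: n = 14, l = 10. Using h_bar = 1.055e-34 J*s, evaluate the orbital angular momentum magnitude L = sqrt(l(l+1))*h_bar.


L = sqrt(l*(l+1)) * h_bar
= sqrt(10 * 11) * 1.055e-34
= sqrt(110) * 1.055e-34
= 10.4881 * 1.055e-34
= 1.1065e-33 J*s

1.1065e-33


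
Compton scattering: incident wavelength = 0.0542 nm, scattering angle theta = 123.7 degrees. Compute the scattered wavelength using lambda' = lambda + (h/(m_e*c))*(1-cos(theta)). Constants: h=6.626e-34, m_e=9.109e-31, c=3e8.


Compton wavelength: h/(m_e*c) = 2.4247e-12 m
d_lambda = 2.4247e-12 * (1 - cos(123.7 deg))
= 2.4247e-12 * 1.554844
= 3.7700e-12 m = 0.00377 nm
lambda' = 0.0542 + 0.00377
= 0.05797 nm

0.05797


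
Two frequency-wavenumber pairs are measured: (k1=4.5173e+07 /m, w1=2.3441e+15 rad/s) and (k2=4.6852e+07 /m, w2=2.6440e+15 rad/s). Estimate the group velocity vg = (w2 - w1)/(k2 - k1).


vg = (w2 - w1) / (k2 - k1)
= (2.6440e+15 - 2.3441e+15) / (4.6852e+07 - 4.5173e+07)
= 2.9990e+14 / 1.6790e+06
= 1.7862e+08 m/s

1.7862e+08


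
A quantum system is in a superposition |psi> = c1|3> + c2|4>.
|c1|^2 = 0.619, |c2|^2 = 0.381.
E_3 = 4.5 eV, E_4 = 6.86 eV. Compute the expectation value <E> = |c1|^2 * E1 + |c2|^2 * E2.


<E> = |c1|^2 * E1 + |c2|^2 * E2
= 0.619 * 4.5 + 0.381 * 6.86
= 2.7855 + 2.6137
= 5.3992 eV

5.3992


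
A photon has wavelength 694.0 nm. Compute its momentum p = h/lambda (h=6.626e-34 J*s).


p = h / lambda
= 6.626e-34 / (694.0e-9)
= 6.626e-34 / 6.9400e-07
= 9.5476e-28 kg*m/s

9.5476e-28


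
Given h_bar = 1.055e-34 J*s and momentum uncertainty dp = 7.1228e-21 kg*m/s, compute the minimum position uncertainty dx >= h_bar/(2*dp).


dx = h_bar / (2 * dp)
= 1.055e-34 / (2 * 7.1228e-21)
= 1.055e-34 / 1.4246e-20
= 7.4058e-15 m

7.4058e-15


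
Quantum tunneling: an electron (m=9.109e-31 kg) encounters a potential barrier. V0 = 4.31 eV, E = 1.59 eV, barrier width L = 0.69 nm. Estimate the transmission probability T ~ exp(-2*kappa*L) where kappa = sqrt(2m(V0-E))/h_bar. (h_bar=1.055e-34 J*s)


V0 - E = 2.72 eV = 4.3574e-19 J
kappa = sqrt(2 * m * (V0-E)) / h_bar
= sqrt(2 * 9.109e-31 * 4.3574e-19) / 1.055e-34
= 8.4453e+09 /m
2*kappa*L = 2 * 8.4453e+09 * 0.69e-9
= 11.6545
T = exp(-11.6545) = 8.680129e-06

8.680129e-06


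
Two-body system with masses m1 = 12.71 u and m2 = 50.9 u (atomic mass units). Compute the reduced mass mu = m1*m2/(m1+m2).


mu = m1 * m2 / (m1 + m2)
= 12.71 * 50.9 / (12.71 + 50.9)
= 646.939 / 63.61
= 10.1704 u

10.1704


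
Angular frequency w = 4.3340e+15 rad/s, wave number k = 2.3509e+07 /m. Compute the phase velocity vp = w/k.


vp = w / k
= 4.3340e+15 / 2.3509e+07
= 1.8435e+08 m/s

1.8435e+08


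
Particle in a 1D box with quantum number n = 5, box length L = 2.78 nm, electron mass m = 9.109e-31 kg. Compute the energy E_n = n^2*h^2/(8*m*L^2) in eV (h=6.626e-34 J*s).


E = n^2 * h^2 / (8 * m * L^2)
= 5^2 * (6.626e-34)^2 / (8 * 9.109e-31 * (2.78e-9)^2)
= 25 * 4.3904e-67 / (8 * 9.109e-31 * 7.7284e-18)
= 1.9489e-19 J
= 1.2166 eV

1.2166


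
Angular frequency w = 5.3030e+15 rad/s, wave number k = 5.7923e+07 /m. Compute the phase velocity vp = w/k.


vp = w / k
= 5.3030e+15 / 5.7923e+07
= 9.1553e+07 m/s

9.1553e+07


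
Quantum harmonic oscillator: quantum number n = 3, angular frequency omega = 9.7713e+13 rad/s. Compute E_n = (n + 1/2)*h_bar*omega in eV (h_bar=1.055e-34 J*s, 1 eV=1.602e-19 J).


E = (n + 1/2) * h_bar * omega
= (3 + 0.5) * 1.055e-34 * 9.7713e+13
= 3.5 * 1.0309e-20
= 3.6081e-20 J
= 0.2252 eV

0.2252


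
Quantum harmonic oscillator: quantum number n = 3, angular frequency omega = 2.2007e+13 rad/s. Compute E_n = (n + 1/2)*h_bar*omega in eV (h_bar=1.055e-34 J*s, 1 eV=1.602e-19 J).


E = (n + 1/2) * h_bar * omega
= (3 + 0.5) * 1.055e-34 * 2.2007e+13
= 3.5 * 2.3217e-21
= 8.1261e-21 J
= 0.0507 eV

0.0507


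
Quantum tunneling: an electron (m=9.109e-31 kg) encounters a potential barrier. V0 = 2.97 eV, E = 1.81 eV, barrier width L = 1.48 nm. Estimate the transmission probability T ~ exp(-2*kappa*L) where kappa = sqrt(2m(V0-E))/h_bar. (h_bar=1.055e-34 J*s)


V0 - E = 1.16 eV = 1.8583e-19 J
kappa = sqrt(2 * m * (V0-E)) / h_bar
= sqrt(2 * 9.109e-31 * 1.8583e-19) / 1.055e-34
= 5.5152e+09 /m
2*kappa*L = 2 * 5.5152e+09 * 1.48e-9
= 16.3249
T = exp(-16.3249) = 8.131995e-08

8.131995e-08


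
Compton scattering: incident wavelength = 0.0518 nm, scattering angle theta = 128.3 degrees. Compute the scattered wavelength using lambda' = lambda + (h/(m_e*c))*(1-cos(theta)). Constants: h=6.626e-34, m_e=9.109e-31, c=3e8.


Compton wavelength: h/(m_e*c) = 2.4247e-12 m
d_lambda = 2.4247e-12 * (1 - cos(128.3 deg))
= 2.4247e-12 * 1.619779
= 3.9275e-12 m = 0.003927 nm
lambda' = 0.0518 + 0.003927
= 0.055727 nm

0.055727


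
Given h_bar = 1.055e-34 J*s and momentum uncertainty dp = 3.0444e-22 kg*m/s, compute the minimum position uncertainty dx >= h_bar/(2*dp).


dx = h_bar / (2 * dp)
= 1.055e-34 / (2 * 3.0444e-22)
= 1.055e-34 / 6.0888e-22
= 1.7327e-13 m

1.7327e-13


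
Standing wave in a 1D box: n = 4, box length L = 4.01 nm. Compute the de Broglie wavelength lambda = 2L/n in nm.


lambda = 2L / n
= 2 * 4.01 / 4
= 8.02 / 4
= 2.005 nm

2.005


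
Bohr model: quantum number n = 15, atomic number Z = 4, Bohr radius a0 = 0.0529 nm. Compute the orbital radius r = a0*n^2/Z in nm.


r = a0 * n^2 / Z
= 0.0529 * 15^2 / 4
= 0.0529 * 225 / 4
= 2.9756 nm

2.9756


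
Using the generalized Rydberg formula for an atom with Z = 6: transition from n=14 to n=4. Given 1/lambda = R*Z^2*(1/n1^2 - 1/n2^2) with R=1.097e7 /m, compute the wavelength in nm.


1/lambda = R * Z^2 * (1/n1^2 - 1/n2^2)
= 1.097e7 * 6^2 * (1/4^2 - 1/14^2)
= 1.097e7 * 36 * (0.0625 - 0.005102)
= 2.2668e+07 /m
lambda = 1 / 2.2668e+07
= 44.1158 nm

44.1158


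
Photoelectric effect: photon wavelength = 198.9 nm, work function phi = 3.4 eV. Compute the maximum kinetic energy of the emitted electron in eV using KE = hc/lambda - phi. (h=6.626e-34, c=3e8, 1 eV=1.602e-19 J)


E_photon = hc / lambda
= (6.626e-34)(3e8) / (198.9e-9)
= 9.9940e-19 J
= 6.2384 eV
KE = E_photon - phi
= 6.2384 - 3.4
= 2.8384 eV

2.8384


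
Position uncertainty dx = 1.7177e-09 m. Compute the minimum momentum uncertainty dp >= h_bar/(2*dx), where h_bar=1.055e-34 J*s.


dp = h_bar / (2 * dx)
= 1.055e-34 / (2 * 1.7177e-09)
= 1.055e-34 / 3.4354e-09
= 3.0710e-26 kg*m/s

3.0710e-26


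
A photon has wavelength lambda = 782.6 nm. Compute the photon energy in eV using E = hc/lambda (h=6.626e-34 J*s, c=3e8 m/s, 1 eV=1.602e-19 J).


E = hc / lambda
= (6.626e-34)(3e8) / (782.6e-9)
= 1.9878e-25 / 7.8260e-07
= 2.5400e-19 J
Converting to eV: 2.5400e-19 / 1.602e-19
= 1.5855 eV

1.5855


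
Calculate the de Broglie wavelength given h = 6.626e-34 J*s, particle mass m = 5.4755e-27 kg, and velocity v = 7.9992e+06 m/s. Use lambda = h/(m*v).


lambda = h / (m * v)
= 6.626e-34 / (5.4755e-27 * 7.9992e+06)
= 6.626e-34 / 4.3800e-20
= 1.5128e-14 m

1.5128e-14


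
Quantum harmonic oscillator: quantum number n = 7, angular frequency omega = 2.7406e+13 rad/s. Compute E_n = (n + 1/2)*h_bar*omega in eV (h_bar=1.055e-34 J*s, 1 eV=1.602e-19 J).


E = (n + 1/2) * h_bar * omega
= (7 + 0.5) * 1.055e-34 * 2.7406e+13
= 7.5 * 2.8913e-21
= 2.1685e-20 J
= 0.1354 eV

0.1354


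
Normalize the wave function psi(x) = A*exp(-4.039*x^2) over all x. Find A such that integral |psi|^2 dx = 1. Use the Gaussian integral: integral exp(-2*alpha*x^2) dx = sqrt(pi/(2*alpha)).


integral |psi|^2 dx = A^2 * sqrt(pi/(2*alpha)) = 1
A^2 = sqrt(2*alpha/pi)
= sqrt(2 * 4.039 / pi)
= 1.60353
A = sqrt(1.60353)
= 1.2663

1.2663


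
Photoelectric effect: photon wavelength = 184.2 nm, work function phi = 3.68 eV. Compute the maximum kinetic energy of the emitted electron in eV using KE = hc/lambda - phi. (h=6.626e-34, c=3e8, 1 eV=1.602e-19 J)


E_photon = hc / lambda
= (6.626e-34)(3e8) / (184.2e-9)
= 1.0792e-18 J
= 6.7363 eV
KE = E_photon - phi
= 6.7363 - 3.68
= 3.0563 eV

3.0563


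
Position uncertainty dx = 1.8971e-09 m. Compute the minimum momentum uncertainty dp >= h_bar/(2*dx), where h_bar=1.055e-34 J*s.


dp = h_bar / (2 * dx)
= 1.055e-34 / (2 * 1.8971e-09)
= 1.055e-34 / 3.7942e-09
= 2.7806e-26 kg*m/s

2.7806e-26


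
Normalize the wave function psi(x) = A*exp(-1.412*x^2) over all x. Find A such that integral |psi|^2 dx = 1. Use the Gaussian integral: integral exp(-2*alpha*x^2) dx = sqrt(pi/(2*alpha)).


integral |psi|^2 dx = A^2 * sqrt(pi/(2*alpha)) = 1
A^2 = sqrt(2*alpha/pi)
= sqrt(2 * 1.412 / pi)
= 0.948107
A = sqrt(0.948107)
= 0.9737

0.9737


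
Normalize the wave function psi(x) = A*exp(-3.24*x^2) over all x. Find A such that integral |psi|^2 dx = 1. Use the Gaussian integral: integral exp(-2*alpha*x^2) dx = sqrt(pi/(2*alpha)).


integral |psi|^2 dx = A^2 * sqrt(pi/(2*alpha)) = 1
A^2 = sqrt(2*alpha/pi)
= sqrt(2 * 3.24 / pi)
= 1.436192
A = sqrt(1.436192)
= 1.1984

1.1984


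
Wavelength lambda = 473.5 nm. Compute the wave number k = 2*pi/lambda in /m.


k = 2 * pi / lambda
= 6.2832 / (473.5e-9)
= 6.2832 / 4.7350e-07
= 1.3270e+07 /m

1.3270e+07


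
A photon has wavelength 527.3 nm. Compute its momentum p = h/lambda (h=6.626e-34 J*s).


p = h / lambda
= 6.626e-34 / (527.3e-9)
= 6.626e-34 / 5.2730e-07
= 1.2566e-27 kg*m/s

1.2566e-27


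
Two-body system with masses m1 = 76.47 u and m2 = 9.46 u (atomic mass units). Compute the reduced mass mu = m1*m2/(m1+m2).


mu = m1 * m2 / (m1 + m2)
= 76.47 * 9.46 / (76.47 + 9.46)
= 723.4062 / 85.93
= 8.4186 u

8.4186


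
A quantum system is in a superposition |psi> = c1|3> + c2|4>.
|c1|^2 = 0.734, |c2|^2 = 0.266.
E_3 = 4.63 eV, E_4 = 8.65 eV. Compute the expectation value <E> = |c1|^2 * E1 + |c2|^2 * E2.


<E> = |c1|^2 * E1 + |c2|^2 * E2
= 0.734 * 4.63 + 0.266 * 8.65
= 3.3984 + 2.3009
= 5.6993 eV

5.6993


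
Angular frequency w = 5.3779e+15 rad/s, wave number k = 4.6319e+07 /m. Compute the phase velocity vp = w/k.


vp = w / k
= 5.3779e+15 / 4.6319e+07
= 1.1611e+08 m/s

1.1611e+08


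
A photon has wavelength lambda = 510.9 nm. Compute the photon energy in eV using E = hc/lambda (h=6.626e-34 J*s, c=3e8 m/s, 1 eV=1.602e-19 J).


E = hc / lambda
= (6.626e-34)(3e8) / (510.9e-9)
= 1.9878e-25 / 5.1090e-07
= 3.8908e-19 J
Converting to eV: 3.8908e-19 / 1.602e-19
= 2.4287 eV

2.4287


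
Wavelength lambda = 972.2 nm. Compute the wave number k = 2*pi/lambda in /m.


k = 2 * pi / lambda
= 6.2832 / (972.2e-9)
= 6.2832 / 9.7220e-07
= 6.4629e+06 /m

6.4629e+06


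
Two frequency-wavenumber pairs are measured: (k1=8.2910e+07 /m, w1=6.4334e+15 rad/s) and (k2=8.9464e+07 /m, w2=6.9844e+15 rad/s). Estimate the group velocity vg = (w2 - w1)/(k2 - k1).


vg = (w2 - w1) / (k2 - k1)
= (6.9844e+15 - 6.4334e+15) / (8.9464e+07 - 8.2910e+07)
= 5.5100e+14 / 6.5540e+06
= 8.4071e+07 m/s

8.4071e+07


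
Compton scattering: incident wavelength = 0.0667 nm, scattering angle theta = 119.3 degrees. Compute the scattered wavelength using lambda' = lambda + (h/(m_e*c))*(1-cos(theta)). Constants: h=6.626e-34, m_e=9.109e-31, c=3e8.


Compton wavelength: h/(m_e*c) = 2.4247e-12 m
d_lambda = 2.4247e-12 * (1 - cos(119.3 deg))
= 2.4247e-12 * 1.489382
= 3.6113e-12 m = 0.003611 nm
lambda' = 0.0667 + 0.003611
= 0.070311 nm

0.070311


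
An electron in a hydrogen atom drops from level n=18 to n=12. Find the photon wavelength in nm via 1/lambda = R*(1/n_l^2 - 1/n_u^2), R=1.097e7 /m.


1/lambda = R * (1/n_l^2 - 1/n_u^2)
= 1.097e7 * (1/12^2 - 1/18^2)
= 1.097e7 * (0.006944 - 0.003086)
= 1.097e7 * 0.003858
= 4.2323e+04 /m
lambda = 1 / 4.2323e+04 = 23628.0766 nm

23628.0766


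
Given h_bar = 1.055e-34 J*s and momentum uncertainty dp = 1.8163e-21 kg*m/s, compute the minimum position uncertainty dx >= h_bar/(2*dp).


dx = h_bar / (2 * dp)
= 1.055e-34 / (2 * 1.8163e-21)
= 1.055e-34 / 3.6326e-21
= 2.9043e-14 m

2.9043e-14


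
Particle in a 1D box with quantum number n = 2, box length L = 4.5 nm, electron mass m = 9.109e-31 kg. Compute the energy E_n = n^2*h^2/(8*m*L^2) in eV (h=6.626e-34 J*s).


E = n^2 * h^2 / (8 * m * L^2)
= 2^2 * (6.626e-34)^2 / (8 * 9.109e-31 * (4.5e-9)^2)
= 4 * 4.3904e-67 / (8 * 9.109e-31 * 2.0250e-17)
= 1.1901e-20 J
= 0.0743 eV

0.0743


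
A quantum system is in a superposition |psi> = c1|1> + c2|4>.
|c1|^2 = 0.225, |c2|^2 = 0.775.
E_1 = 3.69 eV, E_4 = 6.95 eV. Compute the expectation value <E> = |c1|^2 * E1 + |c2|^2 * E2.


<E> = |c1|^2 * E1 + |c2|^2 * E2
= 0.225 * 3.69 + 0.775 * 6.95
= 0.8303 + 5.3863
= 6.2165 eV

6.2165


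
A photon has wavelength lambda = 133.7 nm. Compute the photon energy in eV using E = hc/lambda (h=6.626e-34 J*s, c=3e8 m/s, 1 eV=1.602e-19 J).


E = hc / lambda
= (6.626e-34)(3e8) / (133.7e-9)
= 1.9878e-25 / 1.3370e-07
= 1.4868e-18 J
Converting to eV: 1.4868e-18 / 1.602e-19
= 9.2807 eV

9.2807


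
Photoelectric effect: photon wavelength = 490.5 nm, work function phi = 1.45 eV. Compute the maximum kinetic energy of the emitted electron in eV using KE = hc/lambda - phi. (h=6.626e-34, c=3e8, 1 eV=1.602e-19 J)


E_photon = hc / lambda
= (6.626e-34)(3e8) / (490.5e-9)
= 4.0526e-19 J
= 2.5297 eV
KE = E_photon - phi
= 2.5297 - 1.45
= 1.0797 eV

1.0797


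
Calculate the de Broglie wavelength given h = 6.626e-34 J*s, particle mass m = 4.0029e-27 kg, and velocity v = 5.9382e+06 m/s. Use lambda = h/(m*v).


lambda = h / (m * v)
= 6.626e-34 / (4.0029e-27 * 5.9382e+06)
= 6.626e-34 / 2.3770e-20
= 2.7875e-14 m

2.7875e-14


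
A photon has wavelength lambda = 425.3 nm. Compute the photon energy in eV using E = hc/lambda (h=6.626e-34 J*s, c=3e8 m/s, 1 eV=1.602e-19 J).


E = hc / lambda
= (6.626e-34)(3e8) / (425.3e-9)
= 1.9878e-25 / 4.2530e-07
= 4.6739e-19 J
Converting to eV: 4.6739e-19 / 1.602e-19
= 2.9175 eV

2.9175


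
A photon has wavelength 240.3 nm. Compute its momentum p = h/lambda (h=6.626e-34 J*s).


p = h / lambda
= 6.626e-34 / (240.3e-9)
= 6.626e-34 / 2.4030e-07
= 2.7574e-27 kg*m/s

2.7574e-27
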